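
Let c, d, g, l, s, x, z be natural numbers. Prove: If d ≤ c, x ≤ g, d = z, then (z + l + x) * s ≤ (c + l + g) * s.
d = z and d ≤ c, thus z ≤ c. Then z + l ≤ c + l. Since x ≤ g, z + l + x ≤ c + l + g. Then (z + l + x) * s ≤ (c + l + g) * s.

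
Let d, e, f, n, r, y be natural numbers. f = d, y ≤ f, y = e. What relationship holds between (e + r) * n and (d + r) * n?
(e + r) * n ≤ (d + r) * n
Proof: From y = e and y ≤ f, e ≤ f. Since f = d, e ≤ d. Then e + r ≤ d + r. Then (e + r) * n ≤ (d + r) * n.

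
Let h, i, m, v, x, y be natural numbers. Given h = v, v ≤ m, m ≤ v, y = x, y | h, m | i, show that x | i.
v ≤ m and m ≤ v, so v = m. h = v, so h = m. y = x and y | h, thus x | h. h = m, so x | m. Since m | i, x | i.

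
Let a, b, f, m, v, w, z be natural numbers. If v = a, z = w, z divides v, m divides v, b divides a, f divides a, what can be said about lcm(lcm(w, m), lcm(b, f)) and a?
lcm(lcm(w, m), lcm(b, f)) divides a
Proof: z = w and z divides v, thus w divides v. Since m divides v, lcm(w, m) divides v. v = a, so lcm(w, m) divides a. b divides a and f divides a, therefore lcm(b, f) divides a. lcm(w, m) divides a, so lcm(lcm(w, m), lcm(b, f)) divides a.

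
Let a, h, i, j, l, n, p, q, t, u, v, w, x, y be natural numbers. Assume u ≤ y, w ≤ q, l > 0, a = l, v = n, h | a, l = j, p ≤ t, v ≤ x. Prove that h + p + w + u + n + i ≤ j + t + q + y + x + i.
Because a = l and h | a, h | l. l > 0, so h ≤ l. Since l = j, h ≤ j. p ≤ t, so h + p ≤ j + t. Because w ≤ q and u ≤ y, w + u ≤ q + y. Since h + p ≤ j + t, h + p + w + u ≤ j + t + q + y. From v = n and v ≤ x, n ≤ x. Then n + i ≤ x + i. Since h + p + w + u ≤ j + t + q + y, h + p + w + u + n + i ≤ j + t + q + y + x + i.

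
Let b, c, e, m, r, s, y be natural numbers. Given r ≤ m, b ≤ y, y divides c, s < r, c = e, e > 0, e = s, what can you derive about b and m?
b < m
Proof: c = e and y divides c, thus y divides e. e > 0, so y ≤ e. Since e = s, y ≤ s. b ≤ y, so b ≤ s. s < r and r ≤ m, so s < m. Since b ≤ s, b < m.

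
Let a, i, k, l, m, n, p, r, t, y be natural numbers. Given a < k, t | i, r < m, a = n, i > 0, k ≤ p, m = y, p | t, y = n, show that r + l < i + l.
m = y and y = n, thus m = n. Since r < m, r < n. From a = n and a < k, n < k. k ≤ p, so n < p. p | t and t | i, hence p | i. Because i > 0, p ≤ i. Since n < p, n < i. r < n, so r < i. Then r + l < i + l.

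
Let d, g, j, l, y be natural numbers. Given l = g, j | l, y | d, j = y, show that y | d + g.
Because j = y and j | l, y | l. l = g, so y | g. Since y | d, y | d + g.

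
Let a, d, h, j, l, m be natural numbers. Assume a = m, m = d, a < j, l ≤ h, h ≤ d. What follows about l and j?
l < j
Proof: l ≤ h and h ≤ d, thus l ≤ d. a = m and m = d, hence a = d. a < j, so d < j. Since l ≤ d, l < j.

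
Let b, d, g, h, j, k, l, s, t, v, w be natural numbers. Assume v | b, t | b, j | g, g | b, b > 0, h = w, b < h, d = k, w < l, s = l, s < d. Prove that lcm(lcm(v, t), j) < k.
Because v | b and t | b, lcm(v, t) | b. Since j | g and g | b, j | b. From lcm(v, t) | b, lcm(lcm(v, t), j) | b. b > 0, so lcm(lcm(v, t), j) ≤ b. From h = w and b < h, b < w. s = l and s < d, so l < d. w < l, so w < d. d = k, so w < k. b < w, so b < k. Since lcm(lcm(v, t), j) ≤ b, lcm(lcm(v, t), j) < k.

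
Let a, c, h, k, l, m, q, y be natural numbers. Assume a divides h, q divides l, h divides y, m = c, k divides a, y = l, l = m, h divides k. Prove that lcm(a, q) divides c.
l = m and m = c, thus l = c. Since h divides k and k divides a, h divides a. Since a divides h, h = a. y = l and h divides y, thus h divides l. Since h = a, a divides l. q divides l, so lcm(a, q) divides l. l = c, so lcm(a, q) divides c.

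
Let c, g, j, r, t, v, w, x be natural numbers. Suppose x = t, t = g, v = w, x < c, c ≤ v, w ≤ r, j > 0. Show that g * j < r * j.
x = t and t = g, so x = g. x < c and c ≤ v, thus x < v. From v = w, x < w. Since w ≤ r, x < r. Since x = g, g < r. Because j > 0, g * j < r * j.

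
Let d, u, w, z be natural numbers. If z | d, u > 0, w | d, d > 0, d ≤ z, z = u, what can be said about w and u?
w ≤ u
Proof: z | d and d > 0, hence z ≤ d. Since d ≤ z, d = z. Because z = u, d = u. Since w | d, w | u. Since u > 0, w ≤ u.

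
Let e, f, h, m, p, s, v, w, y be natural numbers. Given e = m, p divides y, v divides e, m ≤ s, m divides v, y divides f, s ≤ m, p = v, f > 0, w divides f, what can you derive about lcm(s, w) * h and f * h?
lcm(s, w) * h ≤ f * h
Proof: m ≤ s and s ≤ m, thus m = s. Since e = m and v divides e, v divides m. Because m divides v, v = m. p = v, so p = m. p divides y and y divides f, so p divides f. Since p = m, m divides f. m = s, so s divides f. Since w divides f, lcm(s, w) divides f. Since f > 0, lcm(s, w) ≤ f. By multiplying by a non-negative, lcm(s, w) * h ≤ f * h.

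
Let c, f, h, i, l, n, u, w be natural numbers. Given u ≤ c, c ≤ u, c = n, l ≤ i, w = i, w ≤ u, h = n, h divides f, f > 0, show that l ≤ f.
Since u ≤ c and c ≤ u, u = c. Since c = n, u = n. w = i and w ≤ u, thus i ≤ u. Since l ≤ i, l ≤ u. Since u = n, l ≤ n. Because h = n and h divides f, n divides f. f > 0, so n ≤ f. Since l ≤ n, l ≤ f.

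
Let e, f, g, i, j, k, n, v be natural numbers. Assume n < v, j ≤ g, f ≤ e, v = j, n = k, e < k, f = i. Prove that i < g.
From f ≤ e and e < k, f < k. n = k and n < v, so k < v. Since v = j, k < j. j ≤ g, so k < g. f < k, so f < g. Since f = i, i < g.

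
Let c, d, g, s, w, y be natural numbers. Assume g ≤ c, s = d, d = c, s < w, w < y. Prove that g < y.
Since s = d and d = c, s = c. s < w, so c < w. g ≤ c, so g < w. w < y, so g < y.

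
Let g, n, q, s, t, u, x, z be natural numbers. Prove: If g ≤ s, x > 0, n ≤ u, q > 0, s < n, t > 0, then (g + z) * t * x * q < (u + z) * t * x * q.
s < n and n ≤ u, hence s < u. Since g ≤ s, g < u. Then g + z < u + z. From t > 0, (g + z) * t < (u + z) * t. Since x > 0, (g + z) * t * x < (u + z) * t * x. From q > 0, (g + z) * t * x * q < (u + z) * t * x * q.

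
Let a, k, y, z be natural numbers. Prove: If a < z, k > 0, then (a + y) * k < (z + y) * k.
From a < z, a + y < z + y. From k > 0, by multiplying by a positive, (a + y) * k < (z + y) * k.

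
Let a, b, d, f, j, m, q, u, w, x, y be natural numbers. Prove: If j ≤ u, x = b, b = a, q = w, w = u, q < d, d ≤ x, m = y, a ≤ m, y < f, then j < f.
Since x = b and b = a, x = a. q = w and w = u, hence q = u. Since q < d and d ≤ x, q < x. q = u, so u < x. Since x = a, u < a. Since j ≤ u, j < a. Since m = y and a ≤ m, a ≤ y. y < f, so a < f. j < a, so j < f.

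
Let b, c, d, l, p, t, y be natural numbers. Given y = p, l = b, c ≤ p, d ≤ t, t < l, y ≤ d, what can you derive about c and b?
c < b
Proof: Since y ≤ d and d ≤ t, y ≤ t. y = p, so p ≤ t. From c ≤ p, c ≤ t. l = b and t < l, therefore t < b. Since c ≤ t, c < b.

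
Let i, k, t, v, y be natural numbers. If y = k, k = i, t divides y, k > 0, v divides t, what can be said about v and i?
v ≤ i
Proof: v divides t and t divides y, thus v divides y. Since y = k, v divides k. k > 0, so v ≤ k. k = i, so v ≤ i.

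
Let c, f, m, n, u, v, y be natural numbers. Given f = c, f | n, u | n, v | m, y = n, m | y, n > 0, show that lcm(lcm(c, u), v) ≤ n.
f = c and f | n, therefore c | n. Since u | n, lcm(c, u) | n. From y = n and m | y, m | n. v | m, so v | n. Since lcm(c, u) | n, lcm(lcm(c, u), v) | n. Since n > 0, lcm(lcm(c, u), v) ≤ n.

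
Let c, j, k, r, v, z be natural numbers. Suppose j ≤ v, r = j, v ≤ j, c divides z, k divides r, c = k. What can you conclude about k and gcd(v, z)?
k divides gcd(v, z)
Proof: From j ≤ v and v ≤ j, j = v. Since r = j, r = v. k divides r, so k divides v. c = k and c divides z, so k divides z. k divides v, so k divides gcd(v, z).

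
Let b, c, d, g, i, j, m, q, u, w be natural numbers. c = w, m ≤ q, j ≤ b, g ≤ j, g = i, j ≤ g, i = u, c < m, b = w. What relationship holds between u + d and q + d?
u + d < q + d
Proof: Since j ≤ g and g ≤ j, j = g. g = i, so j = i. i = u, so j = u. b = w and j ≤ b, hence j ≤ w. From c = w and c < m, w < m. Since j ≤ w, j < m. m ≤ q, so j < q. Since j = u, u < q. Then u + d < q + d.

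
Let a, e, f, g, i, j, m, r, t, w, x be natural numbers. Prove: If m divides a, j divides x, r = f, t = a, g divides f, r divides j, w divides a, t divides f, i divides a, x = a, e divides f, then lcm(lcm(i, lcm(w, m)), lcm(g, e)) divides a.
w divides a and m divides a, hence lcm(w, m) divides a. Since i divides a, lcm(i, lcm(w, m)) divides a. Since r divides j and j divides x, r divides x. r = f, so f divides x. Since x = a, f divides a. Because t = a and t divides f, a divides f. f divides a, so f = a. g divides f and e divides f, thus lcm(g, e) divides f. Because f = a, lcm(g, e) divides a. From lcm(i, lcm(w, m)) divides a, lcm(lcm(i, lcm(w, m)), lcm(g, e)) divides a.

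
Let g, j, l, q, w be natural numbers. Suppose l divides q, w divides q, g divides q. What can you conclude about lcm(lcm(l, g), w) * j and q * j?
lcm(lcm(l, g), w) * j divides q * j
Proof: l divides q and g divides q, thus lcm(l, g) divides q. Because w divides q, lcm(lcm(l, g), w) divides q. Then lcm(lcm(l, g), w) * j divides q * j.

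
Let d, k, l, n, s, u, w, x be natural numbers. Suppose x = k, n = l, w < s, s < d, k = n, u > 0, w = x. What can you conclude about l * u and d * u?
l * u < d * u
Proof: Because k = n and n = l, k = l. x = k, so x = l. w = x, so w = l. Since w < s and s < d, w < d. w = l, so l < d. Using u > 0, by multiplying by a positive, l * u < d * u.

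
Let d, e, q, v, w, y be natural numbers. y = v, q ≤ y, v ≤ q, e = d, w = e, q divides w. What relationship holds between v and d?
v divides d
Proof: Because y = v and q ≤ y, q ≤ v. From v ≤ q, q = v. Since w = e and q divides w, q divides e. e = d, so q divides d. Since q = v, v divides d.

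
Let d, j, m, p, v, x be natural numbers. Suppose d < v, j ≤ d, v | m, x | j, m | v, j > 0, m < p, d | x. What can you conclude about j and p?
j < p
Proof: Because d | x and x | j, d | j. j > 0, so d ≤ j. j ≤ d, so d = j. Since d < v, j < v. m | v and v | m, thus m = v. m < p, so v < p. j < v, so j < p.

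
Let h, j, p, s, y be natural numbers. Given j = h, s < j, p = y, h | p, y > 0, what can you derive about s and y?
s < y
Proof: j = h and s < j, therefore s < h. p = y and h | p, thus h | y. Since y > 0, h ≤ y. Since s < h, s < y.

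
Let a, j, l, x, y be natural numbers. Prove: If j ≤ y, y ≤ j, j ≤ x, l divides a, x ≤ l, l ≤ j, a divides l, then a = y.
Since a divides l and l divides a, a = l. Since j ≤ x and x ≤ l, j ≤ l. Since l ≤ j, l = j. a = l, so a = j. From j ≤ y and y ≤ j, j = y. a = j, so a = y.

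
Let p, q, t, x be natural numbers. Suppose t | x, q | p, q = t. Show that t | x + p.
Since q = t and q | p, t | p. Since t | x, t | x + p.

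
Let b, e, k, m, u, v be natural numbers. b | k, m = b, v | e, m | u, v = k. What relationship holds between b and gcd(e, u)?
b | gcd(e, u)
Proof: v = k and v | e, so k | e. b | k, so b | e. From m = b and m | u, b | u. b | e, so b | gcd(e, u).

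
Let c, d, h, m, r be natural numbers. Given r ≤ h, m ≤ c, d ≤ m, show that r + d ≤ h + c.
d ≤ m and m ≤ c, so d ≤ c. Since r ≤ h, r + d ≤ h + c.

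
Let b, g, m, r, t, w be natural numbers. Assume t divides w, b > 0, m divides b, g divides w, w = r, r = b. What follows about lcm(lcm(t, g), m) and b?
lcm(lcm(t, g), m) ≤ b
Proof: Because w = r and r = b, w = b. t divides w and g divides w, hence lcm(t, g) divides w. Because w = b, lcm(t, g) divides b. From m divides b, lcm(lcm(t, g), m) divides b. Since b > 0, lcm(lcm(t, g), m) ≤ b.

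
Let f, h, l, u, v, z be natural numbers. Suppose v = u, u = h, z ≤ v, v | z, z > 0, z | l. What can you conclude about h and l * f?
h | l * f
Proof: Since v = u and u = h, v = h. v | z and z > 0, therefore v ≤ z. Since z ≤ v, z = v. Since z | l, v | l. v = h, so h | l. Then h | l * f.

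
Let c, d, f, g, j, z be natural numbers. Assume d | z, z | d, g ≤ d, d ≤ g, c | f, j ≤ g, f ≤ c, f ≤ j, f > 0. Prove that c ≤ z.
Since g ≤ d and d ≤ g, g = d. d | z and z | d, thus d = z. g = d, so g = z. From c | f and f > 0, c ≤ f. f ≤ c, so f = c. From f ≤ j and j ≤ g, f ≤ g. Since f = c, c ≤ g. g = z, so c ≤ z.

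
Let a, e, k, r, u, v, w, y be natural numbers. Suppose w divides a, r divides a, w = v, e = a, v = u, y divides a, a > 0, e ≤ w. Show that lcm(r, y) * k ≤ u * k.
e = a and e ≤ w, hence a ≤ w. w divides a and a > 0, hence w ≤ a. Since a ≤ w, a = w. w = v, so a = v. Since v = u, a = u. r divides a and y divides a, therefore lcm(r, y) divides a. Since a > 0, lcm(r, y) ≤ a. a = u, so lcm(r, y) ≤ u. By multiplying by a non-negative, lcm(r, y) * k ≤ u * k.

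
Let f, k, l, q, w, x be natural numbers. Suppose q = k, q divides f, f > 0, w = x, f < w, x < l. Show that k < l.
q = k and q divides f, therefore k divides f. Since f > 0, k ≤ f. Since w = x and f < w, f < x. k ≤ f, so k < x. From x < l, k < l.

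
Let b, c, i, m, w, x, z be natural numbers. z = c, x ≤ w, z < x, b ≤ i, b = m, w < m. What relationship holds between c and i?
c < i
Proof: z < x and x ≤ w, hence z < w. Since z = c, c < w. b = m and b ≤ i, so m ≤ i. Since w < m, w < i. From c < w, c < i.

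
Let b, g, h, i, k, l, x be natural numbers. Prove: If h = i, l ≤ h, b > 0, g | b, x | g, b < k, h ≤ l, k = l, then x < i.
From l ≤ h and h ≤ l, l = h. Since h = i, l = i. x | g and g | b, hence x | b. Since b > 0, x ≤ b. k = l and b < k, thus b < l. Because x ≤ b, x < l. Since l = i, x < i.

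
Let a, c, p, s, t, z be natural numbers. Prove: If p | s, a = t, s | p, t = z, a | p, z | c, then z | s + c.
a = t and t = z, thus a = z. Because p | s and s | p, p = s. a | p, so a | s. a = z, so z | s. Since z | c, z | s + c.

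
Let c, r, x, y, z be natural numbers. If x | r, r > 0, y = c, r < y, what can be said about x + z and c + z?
x + z < c + z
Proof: Because x | r and r > 0, x ≤ r. Because y = c and r < y, r < c. x ≤ r, so x < c. Then x + z < c + z.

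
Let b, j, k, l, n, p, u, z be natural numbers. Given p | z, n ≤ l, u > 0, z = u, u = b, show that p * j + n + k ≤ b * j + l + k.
z = u and p | z, thus p | u. Since u > 0, p ≤ u. u = b, so p ≤ b. Then p * j ≤ b * j. n ≤ l, therefore n + k ≤ l + k. Since p * j ≤ b * j, p * j + n + k ≤ b * j + l + k.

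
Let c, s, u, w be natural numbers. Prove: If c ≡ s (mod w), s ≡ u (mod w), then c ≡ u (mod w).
c ≡ s (mod w) and s ≡ u (mod w). By transitivity, c ≡ u (mod w).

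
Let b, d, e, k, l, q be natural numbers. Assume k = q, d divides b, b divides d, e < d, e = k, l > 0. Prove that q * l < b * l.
d divides b and b divides d, thus d = b. Because e = k and k = q, e = q. Since e < d, q < d. Since d = b, q < b. Combining with l > 0, by multiplying by a positive, q * l < b * l.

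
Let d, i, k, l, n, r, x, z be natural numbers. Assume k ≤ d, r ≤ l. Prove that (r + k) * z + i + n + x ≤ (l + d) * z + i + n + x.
From r ≤ l and k ≤ d, r + k ≤ l + d. By multiplying by a non-negative, (r + k) * z ≤ (l + d) * z. Then (r + k) * z + i ≤ (l + d) * z + i. Then (r + k) * z + i + n ≤ (l + d) * z + i + n. Then (r + k) * z + i + n + x ≤ (l + d) * z + i + n + x.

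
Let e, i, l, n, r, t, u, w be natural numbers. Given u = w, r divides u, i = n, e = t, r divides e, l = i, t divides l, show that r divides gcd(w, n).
u = w and r divides u, thus r divides w. e = t and r divides e, thus r divides t. Since l = i and t divides l, t divides i. Since r divides t, r divides i. Since i = n, r divides n. r divides w, so r divides gcd(w, n).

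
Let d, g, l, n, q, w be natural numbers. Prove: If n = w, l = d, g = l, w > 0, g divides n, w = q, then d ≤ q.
n = w and g divides n, so g divides w. Since g = l, l divides w. w > 0, so l ≤ w. w = q, so l ≤ q. l = d, so d ≤ q.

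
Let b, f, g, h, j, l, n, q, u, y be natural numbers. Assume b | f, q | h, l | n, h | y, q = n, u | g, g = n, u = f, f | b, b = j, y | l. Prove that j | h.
f | b and b | f, thus f = b. u = f, so u = b. b = j, so u = j. q = n and q | h, so n | h. Because h | y and y | l, h | l. l | n, so h | n. n | h, so n = h. g = n and u | g, so u | n. Since n = h, u | h. Since u = j, j | h.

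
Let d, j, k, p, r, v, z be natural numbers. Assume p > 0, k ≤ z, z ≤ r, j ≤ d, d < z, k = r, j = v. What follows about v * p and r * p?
v * p < r * p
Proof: From k = r and k ≤ z, r ≤ z. Since z ≤ r, z = r. j = v and j ≤ d, hence v ≤ d. Since d < z, v < z. z = r, so v < r. Since p > 0, v * p < r * p.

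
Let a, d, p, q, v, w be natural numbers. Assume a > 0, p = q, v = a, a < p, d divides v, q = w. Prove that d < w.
From v = a and d divides v, d divides a. a > 0, so d ≤ a. p = q and q = w, thus p = w. Since a < p, a < w. d ≤ a, so d < w.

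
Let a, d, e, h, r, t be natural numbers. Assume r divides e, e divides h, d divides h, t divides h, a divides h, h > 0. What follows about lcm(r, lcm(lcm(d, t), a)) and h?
lcm(r, lcm(lcm(d, t), a)) ≤ h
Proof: r divides e and e divides h, so r divides h. Since d divides h and t divides h, lcm(d, t) divides h. a divides h, so lcm(lcm(d, t), a) divides h. Since r divides h, lcm(r, lcm(lcm(d, t), a)) divides h. h > 0, so lcm(r, lcm(lcm(d, t), a)) ≤ h.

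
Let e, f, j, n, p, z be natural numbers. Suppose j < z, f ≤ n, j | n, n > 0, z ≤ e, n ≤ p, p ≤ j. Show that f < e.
n ≤ p and p ≤ j, so n ≤ j. j | n and n > 0, thus j ≤ n. n ≤ j, so n = j. f ≤ n, so f ≤ j. j < z and z ≤ e, thus j < e. Since f ≤ j, f < e.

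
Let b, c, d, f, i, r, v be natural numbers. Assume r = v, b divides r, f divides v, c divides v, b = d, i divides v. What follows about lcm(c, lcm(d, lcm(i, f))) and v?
lcm(c, lcm(d, lcm(i, f))) divides v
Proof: b = d and b divides r, thus d divides r. Since r = v, d divides v. From i divides v and f divides v, lcm(i, f) divides v. Because d divides v, lcm(d, lcm(i, f)) divides v. Since c divides v, lcm(c, lcm(d, lcm(i, f))) divides v.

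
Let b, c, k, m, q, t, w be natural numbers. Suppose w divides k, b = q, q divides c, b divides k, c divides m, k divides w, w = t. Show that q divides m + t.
q divides c and c divides m, thus q divides m. Since k divides w and w divides k, k = w. Because b divides k, b divides w. Since b = q, q divides w. w = t, so q divides t. q divides m, so q divides m + t.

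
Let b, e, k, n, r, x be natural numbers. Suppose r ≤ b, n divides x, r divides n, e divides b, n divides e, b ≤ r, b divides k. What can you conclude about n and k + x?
n divides k + x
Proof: From r ≤ b and b ≤ r, r = b. Since r divides n, b divides n. Because n divides e and e divides b, n divides b. Since b divides n, b = n. b divides k, so n divides k. n divides x, so n divides k + x.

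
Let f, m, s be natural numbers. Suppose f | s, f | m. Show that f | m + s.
f | m and f | s. By divisibility of sums, f | m + s.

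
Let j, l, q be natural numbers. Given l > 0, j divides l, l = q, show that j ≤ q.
From j divides l and l > 0, j ≤ l. Since l = q, j ≤ q.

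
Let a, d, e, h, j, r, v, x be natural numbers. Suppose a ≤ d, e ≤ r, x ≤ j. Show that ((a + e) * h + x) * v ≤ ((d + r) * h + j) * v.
a ≤ d and e ≤ r, so a + e ≤ d + r. By multiplying by a non-negative, (a + e) * h ≤ (d + r) * h. x ≤ j, so (a + e) * h + x ≤ (d + r) * h + j. By multiplying by a non-negative, ((a + e) * h + x) * v ≤ ((d + r) * h + j) * v.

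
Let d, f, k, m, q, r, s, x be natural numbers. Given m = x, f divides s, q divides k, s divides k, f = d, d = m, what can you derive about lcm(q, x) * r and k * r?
lcm(q, x) * r divides k * r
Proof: f = d and d = m, therefore f = m. m = x, so f = x. f divides s, so x divides s. From s divides k, x divides k. Since q divides k, lcm(q, x) divides k. Then lcm(q, x) * r divides k * r.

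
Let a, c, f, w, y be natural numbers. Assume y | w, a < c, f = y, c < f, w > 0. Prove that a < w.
f = y and c < f, thus c < y. From y | w and w > 0, y ≤ w. Since c < y, c < w. a < c, so a < w.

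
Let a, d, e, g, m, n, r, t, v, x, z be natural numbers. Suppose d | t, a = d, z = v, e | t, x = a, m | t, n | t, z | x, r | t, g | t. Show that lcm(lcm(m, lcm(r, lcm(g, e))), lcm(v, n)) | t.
g | t and e | t, thus lcm(g, e) | t. Since r | t, lcm(r, lcm(g, e)) | t. m | t, so lcm(m, lcm(r, lcm(g, e))) | t. Because x = a and a = d, x = d. z | x, so z | d. d | t, so z | t. z = v, so v | t. From n | t, lcm(v, n) | t. lcm(m, lcm(r, lcm(g, e))) | t, so lcm(lcm(m, lcm(r, lcm(g, e))), lcm(v, n)) | t.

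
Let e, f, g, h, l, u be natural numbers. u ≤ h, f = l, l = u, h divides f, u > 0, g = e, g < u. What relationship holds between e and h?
e < h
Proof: f = l and l = u, hence f = u. h divides f, so h divides u. u > 0, so h ≤ u. Since u ≤ h, u = h. Since g = e and g < u, e < u. Since u = h, e < h.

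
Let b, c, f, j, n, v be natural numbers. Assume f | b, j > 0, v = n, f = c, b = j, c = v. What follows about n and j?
n ≤ j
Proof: f = c and c = v, thus f = v. From f | b, v | b. Since b = j, v | j. Since j > 0, v ≤ j. Because v = n, n ≤ j.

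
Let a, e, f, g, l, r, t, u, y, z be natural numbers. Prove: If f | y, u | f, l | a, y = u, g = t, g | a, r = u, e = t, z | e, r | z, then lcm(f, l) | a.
y = u and f | y, therefore f | u. u | f, so u = f. Since r | z and z | e, r | e. From e = t, r | t. Because r = u, u | t. g = t and g | a, hence t | a. u | t, so u | a. Since u = f, f | a. l | a, so lcm(f, l) | a.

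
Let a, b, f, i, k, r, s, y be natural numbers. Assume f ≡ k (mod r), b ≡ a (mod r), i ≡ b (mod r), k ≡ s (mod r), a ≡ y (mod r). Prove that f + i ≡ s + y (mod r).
f ≡ k (mod r) and k ≡ s (mod r), therefore f ≡ s (mod r). i ≡ b (mod r) and b ≡ a (mod r), thus i ≡ a (mod r). a ≡ y (mod r), so i ≡ y (mod r). Combining with f ≡ s (mod r), by adding congruences, f + i ≡ s + y (mod r).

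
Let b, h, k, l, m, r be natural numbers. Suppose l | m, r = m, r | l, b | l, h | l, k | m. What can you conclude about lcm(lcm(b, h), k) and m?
lcm(lcm(b, h), k) | m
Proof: From r = m and r | l, m | l. Since l | m, l = m. Since b | l and h | l, lcm(b, h) | l. l = m, so lcm(b, h) | m. Since k | m, lcm(lcm(b, h), k) | m.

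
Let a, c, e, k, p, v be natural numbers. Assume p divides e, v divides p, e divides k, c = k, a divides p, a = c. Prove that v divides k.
Since p divides e and e divides k, p divides k. From a = c and a divides p, c divides p. c = k, so k divides p. From p divides k, p = k. Since v divides p, v divides k.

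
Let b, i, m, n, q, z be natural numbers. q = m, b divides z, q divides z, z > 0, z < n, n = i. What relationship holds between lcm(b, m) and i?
lcm(b, m) < i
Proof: q = m and q divides z, therefore m divides z. b divides z, so lcm(b, m) divides z. Because z > 0, lcm(b, m) ≤ z. Because n = i and z < n, z < i. lcm(b, m) ≤ z, so lcm(b, m) < i.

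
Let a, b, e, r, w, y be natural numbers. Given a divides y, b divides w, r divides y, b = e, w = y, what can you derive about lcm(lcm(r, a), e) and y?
lcm(lcm(r, a), e) divides y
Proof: r divides y and a divides y, hence lcm(r, a) divides y. Since b = e and b divides w, e divides w. Since w = y, e divides y. lcm(r, a) divides y, so lcm(lcm(r, a), e) divides y.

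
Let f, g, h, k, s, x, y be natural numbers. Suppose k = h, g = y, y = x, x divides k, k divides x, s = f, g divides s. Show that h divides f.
Since g = y and y = x, g = x. x divides k and k divides x, so x = k. g = x, so g = k. s = f and g divides s, therefore g divides f. g = k, so k divides f. k = h, so h divides f.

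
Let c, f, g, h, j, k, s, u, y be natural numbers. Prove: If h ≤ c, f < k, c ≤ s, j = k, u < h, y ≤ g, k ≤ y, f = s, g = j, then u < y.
Since h ≤ c and c ≤ s, h ≤ s. From u < h, u < s. g = j and j = k, hence g = k. Because y ≤ g, y ≤ k. Since k ≤ y, k = y. From f = s and f < k, s < k. k = y, so s < y. Since u < s, u < y.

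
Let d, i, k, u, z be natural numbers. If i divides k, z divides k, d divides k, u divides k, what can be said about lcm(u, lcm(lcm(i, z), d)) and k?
lcm(u, lcm(lcm(i, z), d)) divides k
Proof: From i divides k and z divides k, lcm(i, z) divides k. Since d divides k, lcm(lcm(i, z), d) divides k. From u divides k, lcm(u, lcm(lcm(i, z), d)) divides k.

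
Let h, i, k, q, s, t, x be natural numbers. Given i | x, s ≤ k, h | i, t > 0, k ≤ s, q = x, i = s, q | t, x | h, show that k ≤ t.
s ≤ k and k ≤ s, so s = k. Since i = s, i = k. Since x | h and h | i, x | i. Since i | x, x = i. Since q = x, q = i. q | t, so i | t. t > 0, so i ≤ t. i = k, so k ≤ t.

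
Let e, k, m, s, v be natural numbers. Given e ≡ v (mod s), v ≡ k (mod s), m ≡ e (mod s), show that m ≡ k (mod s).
Since m ≡ e (mod s) and e ≡ v (mod s), m ≡ v (mod s). v ≡ k (mod s), so m ≡ k (mod s).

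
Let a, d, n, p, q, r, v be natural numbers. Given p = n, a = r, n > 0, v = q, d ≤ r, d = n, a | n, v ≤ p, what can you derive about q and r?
q ≤ r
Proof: d = n and d ≤ r, thus n ≤ r. a = r and a | n, thus r | n. n > 0, so r ≤ n. n ≤ r, so n = r. v = q and v ≤ p, therefore q ≤ p. Since p = n, q ≤ n. Since n = r, q ≤ r.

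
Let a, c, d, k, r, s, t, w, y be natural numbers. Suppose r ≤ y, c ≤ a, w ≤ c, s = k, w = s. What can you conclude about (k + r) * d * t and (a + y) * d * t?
(k + r) * d * t ≤ (a + y) * d * t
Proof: Since w = s and s = k, w = k. w ≤ c and c ≤ a, so w ≤ a. w = k, so k ≤ a. r ≤ y, so k + r ≤ a + y. By multiplying by a non-negative, (k + r) * d ≤ (a + y) * d. By multiplying by a non-negative, (k + r) * d * t ≤ (a + y) * d * t.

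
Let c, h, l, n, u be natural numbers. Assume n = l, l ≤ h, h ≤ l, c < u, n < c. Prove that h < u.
l ≤ h and h ≤ l, therefore l = h. n = l and n < c, therefore l < c. From l = h, h < c. Since c < u, h < u.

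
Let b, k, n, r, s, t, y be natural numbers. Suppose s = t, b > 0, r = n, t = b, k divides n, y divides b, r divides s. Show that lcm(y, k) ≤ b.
s = t and r divides s, hence r divides t. r = n, so n divides t. From k divides n, k divides t. Since t = b, k divides b. y divides b, so lcm(y, k) divides b. Since b > 0, lcm(y, k) ≤ b.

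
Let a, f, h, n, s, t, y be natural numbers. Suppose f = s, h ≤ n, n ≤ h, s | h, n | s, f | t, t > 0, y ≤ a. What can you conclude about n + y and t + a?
n + y ≤ t + a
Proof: Because h ≤ n and n ≤ h, h = n. From s | h, s | n. Since n | s, s = n. Since f = s, f = n. From f | t and t > 0, f ≤ t. Since f = n, n ≤ t. y ≤ a, so n + y ≤ t + a.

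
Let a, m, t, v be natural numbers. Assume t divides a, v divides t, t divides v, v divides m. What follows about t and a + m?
t divides a + m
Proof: v divides t and t divides v, so v = t. From v divides m, t divides m. Since t divides a, t divides a + m.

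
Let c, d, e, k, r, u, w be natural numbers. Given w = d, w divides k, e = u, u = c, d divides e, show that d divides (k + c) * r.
w = d and w divides k, so d divides k. e = u and u = c, so e = c. Because d divides e, d divides c. Since d divides k, d divides k + c. Then d divides (k + c) * r.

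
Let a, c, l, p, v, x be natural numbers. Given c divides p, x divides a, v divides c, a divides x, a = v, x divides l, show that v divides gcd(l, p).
x divides a and a divides x, so x = a. a = v, so x = v. Since x divides l, v divides l. From v divides c and c divides p, v divides p. Since v divides l, v divides gcd(l, p).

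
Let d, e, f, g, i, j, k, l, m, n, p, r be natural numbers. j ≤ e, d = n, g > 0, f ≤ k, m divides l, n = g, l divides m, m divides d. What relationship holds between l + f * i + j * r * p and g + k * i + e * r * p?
l + f * i + j * r * p ≤ g + k * i + e * r * p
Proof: d = n and n = g, thus d = g. m divides l and l divides m, therefore m = l. From m divides d, l divides d. Since d = g, l divides g. Since g > 0, l ≤ g. f ≤ k. By multiplying by a non-negative, f * i ≤ k * i. From j ≤ e, by multiplying by a non-negative, j * r ≤ e * r. By multiplying by a non-negative, j * r * p ≤ e * r * p. Since f * i ≤ k * i, f * i + j * r * p ≤ k * i + e * r * p. l ≤ g, so l + f * i + j * r * p ≤ g + k * i + e * r * p.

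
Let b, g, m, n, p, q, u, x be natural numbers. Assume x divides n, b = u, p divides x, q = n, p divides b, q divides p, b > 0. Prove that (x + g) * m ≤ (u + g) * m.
From q = n and q divides p, n divides p. Since x divides n, x divides p. p divides x, so p = x. Because p divides b, x divides b. b > 0, so x ≤ b. b = u, so x ≤ u. Then x + g ≤ u + g. By multiplying by a non-negative, (x + g) * m ≤ (u + g) * m.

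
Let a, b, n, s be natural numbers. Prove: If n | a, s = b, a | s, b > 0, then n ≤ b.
s = b and a | s, so a | b. n | a, so n | b. From b > 0, n ≤ b.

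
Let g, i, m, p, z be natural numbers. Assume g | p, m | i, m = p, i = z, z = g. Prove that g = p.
i = z and z = g, hence i = g. m = p and m | i, thus p | i. Since i = g, p | g. g | p, so p = g. Then g = p.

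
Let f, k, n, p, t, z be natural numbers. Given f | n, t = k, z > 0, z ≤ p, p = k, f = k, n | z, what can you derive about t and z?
t = z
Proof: From f = k and f | n, k | n. Since n | z, k | z. Since z > 0, k ≤ z. p = k and z ≤ p, thus z ≤ k. k ≤ z, so k = z. From t = k, t = z.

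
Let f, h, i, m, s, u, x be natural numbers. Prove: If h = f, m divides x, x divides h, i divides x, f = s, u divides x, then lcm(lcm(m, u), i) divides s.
From h = f and f = s, h = s. m divides x and u divides x, hence lcm(m, u) divides x. i divides x, so lcm(lcm(m, u), i) divides x. Since x divides h, lcm(lcm(m, u), i) divides h. Since h = s, lcm(lcm(m, u), i) divides s.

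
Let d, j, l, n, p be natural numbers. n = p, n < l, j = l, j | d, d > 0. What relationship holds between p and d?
p < d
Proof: n = p and n < l, therefore p < l. j | d and d > 0, hence j ≤ d. j = l, so l ≤ d. p < l, so p < d.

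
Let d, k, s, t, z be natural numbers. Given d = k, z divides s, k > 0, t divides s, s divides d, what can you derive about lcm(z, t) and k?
lcm(z, t) ≤ k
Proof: z divides s and t divides s, therefore lcm(z, t) divides s. d = k and s divides d, therefore s divides k. Because lcm(z, t) divides s, lcm(z, t) divides k. Since k > 0, lcm(z, t) ≤ k.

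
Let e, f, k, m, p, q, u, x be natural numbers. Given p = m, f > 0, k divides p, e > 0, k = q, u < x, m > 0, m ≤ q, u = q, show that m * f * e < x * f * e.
Since p = m and k divides p, k divides m. k = q, so q divides m. Since m > 0, q ≤ m. Since m ≤ q, q = m. From u = q and u < x, q < x. Since q = m, m < x. Combining with f > 0, by multiplying by a positive, m * f < x * f. Since e > 0, by multiplying by a positive, m * f * e < x * f * e.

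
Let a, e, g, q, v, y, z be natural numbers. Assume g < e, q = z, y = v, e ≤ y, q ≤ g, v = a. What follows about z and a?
z < a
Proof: From q ≤ g and g < e, q < e. From y = v and e ≤ y, e ≤ v. q < e, so q < v. q = z, so z < v. From v = a, z < a.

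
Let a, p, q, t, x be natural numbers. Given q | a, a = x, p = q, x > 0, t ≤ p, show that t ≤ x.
From p = q and t ≤ p, t ≤ q. Since a = x and q | a, q | x. Since x > 0, q ≤ x. t ≤ q, so t ≤ x.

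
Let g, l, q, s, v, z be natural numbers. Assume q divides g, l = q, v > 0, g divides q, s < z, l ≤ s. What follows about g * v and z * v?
g * v < z * v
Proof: Since q divides g and g divides q, q = g. l = q, so l = g. l ≤ s and s < z, so l < z. From l = g, g < z. Combining with v > 0, by multiplying by a positive, g * v < z * v.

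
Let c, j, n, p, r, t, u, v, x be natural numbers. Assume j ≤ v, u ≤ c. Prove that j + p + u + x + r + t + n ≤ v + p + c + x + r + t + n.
Since j ≤ v, j + p ≤ v + p. Since u ≤ c, u + x ≤ c + x. Since j + p ≤ v + p, j + p + u + x ≤ v + p + c + x. Then j + p + u + x + r ≤ v + p + c + x + r. Then j + p + u + x + r + t ≤ v + p + c + x + r + t. Then j + p + u + x + r + t + n ≤ v + p + c + x + r + t + n.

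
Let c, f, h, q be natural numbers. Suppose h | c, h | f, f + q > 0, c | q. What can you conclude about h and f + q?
h ≤ f + q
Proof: From h | c and c | q, h | q. From h | f, h | f + q. Since f + q > 0, h ≤ f + q.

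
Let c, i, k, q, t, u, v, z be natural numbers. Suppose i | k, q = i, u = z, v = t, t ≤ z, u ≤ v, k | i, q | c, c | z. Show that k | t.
i | k and k | i, therefore i = k. q = i, so q = k. Because q | c, k | c. u = z and u ≤ v, thus z ≤ v. Since v = t, z ≤ t. t ≤ z, so z = t. c | z, so c | t. Since k | c, k | t.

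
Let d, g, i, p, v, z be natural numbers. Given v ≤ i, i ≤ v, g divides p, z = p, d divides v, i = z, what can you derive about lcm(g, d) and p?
lcm(g, d) divides p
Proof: v ≤ i and i ≤ v, hence v = i. Since i = z, v = z. Since d divides v, d divides z. z = p, so d divides p. g divides p, so lcm(g, d) divides p.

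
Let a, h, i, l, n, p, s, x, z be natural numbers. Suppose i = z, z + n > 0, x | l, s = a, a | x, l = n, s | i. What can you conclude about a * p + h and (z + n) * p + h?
a * p + h ≤ (z + n) * p + h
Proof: i = z and s | i, thus s | z. s = a, so a | z. From a | x and x | l, a | l. Since l = n, a | n. From a | z, a | z + n. Since z + n > 0, a ≤ z + n. Then a * p ≤ (z + n) * p. Then a * p + h ≤ (z + n) * p + h.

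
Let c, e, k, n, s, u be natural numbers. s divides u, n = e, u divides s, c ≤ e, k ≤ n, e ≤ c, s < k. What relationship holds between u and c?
u < c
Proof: Because s divides u and u divides s, s = u. Since s < k, u < k. e ≤ c and c ≤ e, so e = c. Since n = e, n = c. k ≤ n, so k ≤ c. Since u < k, u < c.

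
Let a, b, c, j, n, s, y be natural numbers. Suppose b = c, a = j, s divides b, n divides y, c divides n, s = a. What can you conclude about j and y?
j divides y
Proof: Because b = c and s divides b, s divides c. c divides n, so s divides n. Since s = a, a divides n. Because n divides y, a divides y. a = j, so j divides y.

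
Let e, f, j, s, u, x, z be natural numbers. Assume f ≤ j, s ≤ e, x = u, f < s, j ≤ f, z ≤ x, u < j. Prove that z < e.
x = u and z ≤ x, so z ≤ u. f ≤ j and j ≤ f, so f = j. f < s, so j < s. Since u < j, u < s. z ≤ u, so z < s. Since s ≤ e, z < e.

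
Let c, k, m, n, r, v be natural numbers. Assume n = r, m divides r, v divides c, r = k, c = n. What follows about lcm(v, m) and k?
lcm(v, m) divides k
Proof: c = n and n = r, so c = r. From v divides c, v divides r. Since m divides r, lcm(v, m) divides r. Since r = k, lcm(v, m) divides k.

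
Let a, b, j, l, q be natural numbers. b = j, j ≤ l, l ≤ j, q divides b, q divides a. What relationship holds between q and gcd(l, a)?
q divides gcd(l, a)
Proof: j ≤ l and l ≤ j, so j = l. Since b = j, b = l. From q divides b, q divides l. Since q divides a, q divides gcd(l, a).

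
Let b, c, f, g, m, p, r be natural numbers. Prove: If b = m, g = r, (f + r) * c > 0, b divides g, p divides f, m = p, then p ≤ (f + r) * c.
From b = m and b divides g, m divides g. Since g = r, m divides r. Since m = p, p divides r. Because p divides f, p divides f + r. Then p divides (f + r) * c. (f + r) * c > 0, so p ≤ (f + r) * c.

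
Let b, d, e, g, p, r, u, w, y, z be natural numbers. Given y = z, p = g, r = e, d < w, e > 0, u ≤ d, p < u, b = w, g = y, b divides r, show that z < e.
From g = y and y = z, g = z. From p = g and p < u, g < u. Since g = z, z < u. Since u ≤ d and d < w, u < w. r = e and b divides r, hence b divides e. e > 0, so b ≤ e. b = w, so w ≤ e. Since u < w, u < e. z < u, so z < e.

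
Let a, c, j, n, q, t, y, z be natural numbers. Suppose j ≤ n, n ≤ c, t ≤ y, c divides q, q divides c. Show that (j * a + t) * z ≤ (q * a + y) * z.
c divides q and q divides c, hence c = q. Because j ≤ n and n ≤ c, j ≤ c. Since c = q, j ≤ q. By multiplying by a non-negative, j * a ≤ q * a. t ≤ y, so j * a + t ≤ q * a + y. By multiplying by a non-negative, (j * a + t) * z ≤ (q * a + y) * z.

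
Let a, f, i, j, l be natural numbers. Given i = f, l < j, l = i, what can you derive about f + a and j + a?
f + a < j + a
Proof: l = i and i = f, thus l = f. From l < j, f < j. Then f + a < j + a.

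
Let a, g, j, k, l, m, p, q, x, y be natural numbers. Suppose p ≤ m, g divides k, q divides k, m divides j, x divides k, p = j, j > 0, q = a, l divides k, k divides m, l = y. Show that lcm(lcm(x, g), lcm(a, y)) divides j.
x divides k and g divides k, hence lcm(x, g) divides k. q = a and q divides k, hence a divides k. l = y and l divides k, therefore y divides k. a divides k, so lcm(a, y) divides k. lcm(x, g) divides k, so lcm(lcm(x, g), lcm(a, y)) divides k. From m divides j and j > 0, m ≤ j. From p = j and p ≤ m, j ≤ m. Because m ≤ j, m = j. Since k divides m, k divides j. Since lcm(lcm(x, g), lcm(a, y)) divides k, lcm(lcm(x, g), lcm(a, y)) divides j.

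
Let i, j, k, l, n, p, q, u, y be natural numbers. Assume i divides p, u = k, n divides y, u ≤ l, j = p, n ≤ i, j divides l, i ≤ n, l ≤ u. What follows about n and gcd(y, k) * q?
n divides gcd(y, k) * q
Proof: Because l ≤ u and u ≤ l, l = u. Since u = k, l = k. Because i ≤ n and n ≤ i, i = n. j = p and j divides l, thus p divides l. i divides p, so i divides l. i = n, so n divides l. Since l = k, n divides k. n divides y, so n divides gcd(y, k). Then n divides gcd(y, k) * q.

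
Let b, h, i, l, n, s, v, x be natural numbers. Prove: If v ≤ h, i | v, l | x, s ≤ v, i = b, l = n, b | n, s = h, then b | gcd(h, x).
s = h and s ≤ v, thus h ≤ v. v ≤ h, so v = h. i = b and i | v, hence b | v. Since v = h, b | h. l = n and l | x, so n | x. b | n, so b | x. b | h, so b | gcd(h, x).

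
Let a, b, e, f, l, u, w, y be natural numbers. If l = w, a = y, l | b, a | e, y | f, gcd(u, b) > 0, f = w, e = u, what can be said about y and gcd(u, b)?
y ≤ gcd(u, b)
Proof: e = u and a | e, hence a | u. a = y, so y | u. f = w and y | f, thus y | w. From l = w and l | b, w | b. y | w, so y | b. y | u, so y | gcd(u, b). Since gcd(u, b) > 0, y ≤ gcd(u, b).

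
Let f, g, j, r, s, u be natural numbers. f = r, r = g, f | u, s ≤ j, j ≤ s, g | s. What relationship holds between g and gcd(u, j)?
g | gcd(u, j)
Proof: Since f = r and r = g, f = g. f | u, so g | u. Since s ≤ j and j ≤ s, s = j. From g | s, g | j. Since g | u, g | gcd(u, j).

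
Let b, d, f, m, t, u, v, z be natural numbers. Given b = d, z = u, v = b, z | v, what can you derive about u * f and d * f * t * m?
u * f | d * f * t * m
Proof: v = b and b = d, hence v = d. From z | v, z | d. Because z = u, u | d. Then u * f | d * f. Then u * f | d * f * t. Then u * f | d * f * t * m.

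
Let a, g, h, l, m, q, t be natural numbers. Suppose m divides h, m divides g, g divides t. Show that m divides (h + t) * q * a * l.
From m divides g and g divides t, m divides t. m divides h, so m divides h + t. Then m divides (h + t) * q. Then m divides (h + t) * q * a. Then m divides (h + t) * q * a * l.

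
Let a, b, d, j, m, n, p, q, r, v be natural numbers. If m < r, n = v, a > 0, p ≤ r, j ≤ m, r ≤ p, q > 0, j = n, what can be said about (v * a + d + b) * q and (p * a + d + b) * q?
(v * a + d + b) * q < (p * a + d + b) * q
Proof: Since j = n and n = v, j = v. r ≤ p and p ≤ r, thus r = p. Because j ≤ m and m < r, j < r. Because r = p, j < p. Since j = v, v < p. Since a > 0, by multiplying by a positive, v * a < p * a. Then v * a + d < p * a + d. Then v * a + d + b < p * a + d + b. Because q > 0, by multiplying by a positive, (v * a + d + b) * q < (p * a + d + b) * q.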